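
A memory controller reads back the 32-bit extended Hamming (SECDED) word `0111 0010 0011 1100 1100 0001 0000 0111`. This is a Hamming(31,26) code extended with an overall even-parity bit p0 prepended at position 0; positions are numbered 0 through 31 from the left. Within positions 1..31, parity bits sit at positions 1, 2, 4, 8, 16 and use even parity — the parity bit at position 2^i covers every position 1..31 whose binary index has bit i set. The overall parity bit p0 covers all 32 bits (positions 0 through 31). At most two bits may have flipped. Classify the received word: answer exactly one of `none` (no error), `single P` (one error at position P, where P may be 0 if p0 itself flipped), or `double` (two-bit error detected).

double

s1: b1⊕b3⊕b5⊕b7⊕b9⊕b11⊕b13⊕b15⊕b17⊕b19⊕b21⊕b23⊕b25⊕b27⊕b29⊕b31 = 1⊕1⊕0⊕0⊕0⊕1⊕1⊕0⊕1⊕0⊕0⊕1⊕0⊕0⊕1⊕1 = 0
s2: b2⊕b3⊕b6⊕b7⊕b10⊕b11⊕b14⊕b15⊕b18⊕b19⊕b22⊕b23⊕b26⊕b27⊕b30⊕b31 = 1⊕1⊕1⊕0⊕1⊕1⊕0⊕0⊕0⊕0⊕0⊕1⊕0⊕0⊕1⊕1 = 0
s4: b4⊕b5⊕b6⊕b7⊕b12⊕b13⊕b14⊕b15⊕b20⊕b21⊕b22⊕b23⊕b28⊕b29⊕b30⊕b31 = 0⊕0⊕1⊕0⊕1⊕1⊕0⊕0⊕0⊕0⊕0⊕1⊕0⊕1⊕1⊕1 = 1
s8: b8⊕b9⊕b10⊕b11⊕b12⊕b13⊕b14⊕b15⊕b24⊕b25⊕b26⊕b27⊕b28⊕b29⊕b30⊕b31 = 0⊕0⊕1⊕1⊕1⊕1⊕0⊕0⊕0⊕0⊕0⊕0⊕0⊕1⊕1⊕1 = 1
s16: b16⊕b17⊕b18⊕b19⊕b20⊕b21⊕b22⊕b23⊕b24⊕b25⊕b26⊕b27⊕b28⊕b29⊕b30⊕b31 = 1⊕1⊕0⊕0⊕0⊕0⊕0⊕1⊕0⊕0⊕0⊕0⊕0⊕1⊕1⊕1 = 0
Syndrome (s16...s1) = 01100 → position 12.
Overall parity (XOR of all 32 bits, including p0): 0⊕1⊕1⊕1⊕0⊕0⊕1⊕0⊕0⊕0⊕1⊕1⊕1⊕1⊕0⊕0⊕1⊕1⊕0⊕0⊕0⊕0⊕0⊕1⊕0⊕0⊕0⊕0⊕0⊕1⊕1⊕1 = 0
Overall=0, syndrome position=12 → double-bit error detected (uncorrectable).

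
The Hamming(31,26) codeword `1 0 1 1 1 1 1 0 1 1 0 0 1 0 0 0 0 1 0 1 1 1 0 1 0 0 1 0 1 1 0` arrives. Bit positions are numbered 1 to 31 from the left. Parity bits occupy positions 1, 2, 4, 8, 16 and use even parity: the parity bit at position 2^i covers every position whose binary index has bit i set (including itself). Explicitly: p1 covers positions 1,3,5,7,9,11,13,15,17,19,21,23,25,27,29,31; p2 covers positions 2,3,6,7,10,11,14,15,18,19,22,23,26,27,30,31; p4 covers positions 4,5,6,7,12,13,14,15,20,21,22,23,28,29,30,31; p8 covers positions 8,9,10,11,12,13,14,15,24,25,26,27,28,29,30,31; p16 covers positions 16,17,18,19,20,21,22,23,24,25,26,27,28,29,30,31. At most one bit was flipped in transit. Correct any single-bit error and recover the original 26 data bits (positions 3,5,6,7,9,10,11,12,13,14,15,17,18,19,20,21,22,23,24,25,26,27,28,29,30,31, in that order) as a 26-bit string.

11110100100010111010010110

s1: b1⊕b3⊕b5⊕b7⊕b9⊕b11⊕b13⊕b15⊕b17⊕b19⊕b21⊕b23⊕b25⊕b27⊕b29⊕b31 = 1⊕1⊕1⊕1⊕1⊕0⊕1⊕0⊕0⊕0⊕1⊕0⊕0⊕1⊕1⊕0 = 1
s2: b2⊕b3⊕b6⊕b7⊕b10⊕b11⊕b14⊕b15⊕b18⊕b19⊕b22⊕b23⊕b26⊕b27⊕b30⊕b31 = 0⊕1⊕1⊕1⊕1⊕0⊕0⊕0⊕1⊕0⊕1⊕0⊕0⊕1⊕1⊕0 = 0
s4: b4⊕b5⊕b6⊕b7⊕b12⊕b13⊕b14⊕b15⊕b20⊕b21⊕b22⊕b23⊕b28⊕b29⊕b30⊕b31 = 1⊕1⊕1⊕1⊕0⊕1⊕0⊕0⊕1⊕1⊕1⊕0⊕0⊕1⊕1⊕0 = 0
s8: b8⊕b9⊕b10⊕b11⊕b12⊕b13⊕b14⊕b15⊕b24⊕b25⊕b26⊕b27⊕b28⊕b29⊕b30⊕b31 = 0⊕1⊕1⊕0⊕0⊕1⊕0⊕0⊕1⊕0⊕0⊕1⊕0⊕1⊕1⊕0 = 1
s16: b16⊕b17⊕b18⊕b19⊕b20⊕b21⊕b22⊕b23⊕b24⊕b25⊕b26⊕b27⊕b28⊕b29⊕b30⊕b31 = 0⊕0⊕1⊕0⊕1⊕1⊕1⊕0⊕1⊕0⊕0⊕1⊕0⊕1⊕1⊕0 = 0
Syndrome (s16...s1) = 01001 → position 9.
Flip bit 9: corrected codeword = 1011111001001000010111010010110
Data bits at positions 3,5,6,7,9,10,11,12,13,14,15,17,18,19,20,21,22,23,24,25,26,27,28,29,30,31: 11110100100010111010010110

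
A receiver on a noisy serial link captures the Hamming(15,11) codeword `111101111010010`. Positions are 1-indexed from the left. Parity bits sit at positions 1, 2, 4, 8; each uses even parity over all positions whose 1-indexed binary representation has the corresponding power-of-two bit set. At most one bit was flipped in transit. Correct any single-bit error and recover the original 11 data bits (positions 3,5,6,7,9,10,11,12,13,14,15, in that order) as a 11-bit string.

s1: b1⊕b3⊕b5⊕b7⊕b9⊕b11⊕b13⊕b15 = 1⊕1⊕0⊕1⊕1⊕1⊕0⊕0 = 1
s2: b2⊕b3⊕b6⊕b7⊕b10⊕b11⊕b14⊕b15 = 1⊕1⊕1⊕1⊕0⊕1⊕1⊕0 = 0
s4: b4⊕b5⊕b6⊕b7⊕b12⊕b13⊕b14⊕b15 = 1⊕0⊕1⊕1⊕0⊕0⊕1⊕0 = 0
s8: b8⊕b9⊕b10⊕b11⊕b12⊕b13⊕b14⊕b15 = 1⊕1⊕0⊕1⊕0⊕0⊕1⊕0 = 0
Syndrome (s8...s1) = 0001 → position 1.
Flip bit 1: corrected codeword = 011101111010010
Data bits at positions 3,5,6,7,9,10,11,12,13,14,15: 10111010010

10111010010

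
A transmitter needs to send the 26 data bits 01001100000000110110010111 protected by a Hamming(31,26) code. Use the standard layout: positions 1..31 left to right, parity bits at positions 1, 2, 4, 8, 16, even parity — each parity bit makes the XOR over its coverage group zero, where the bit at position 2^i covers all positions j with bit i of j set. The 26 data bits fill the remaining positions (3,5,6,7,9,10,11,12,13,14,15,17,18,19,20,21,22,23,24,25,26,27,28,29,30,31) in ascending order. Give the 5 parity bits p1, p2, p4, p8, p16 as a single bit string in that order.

Place data bits at non-power-of-two positions: b3=0, b5=1, b6=0, b7=0, b9=1, b10=1, b11=0, b12=0, b13=0, b14=0, b15=0, b17=0, b18=0, b19=0, b20=1, b21=1, b22=0, b23=1, b24=1, b25=0, b26=0, b27=1, b28=0, b29=1, b30=1, b31=1.
p1 = XOR of data positions {3,5,7,9,11,13,15,17,19,21,23,25,27,29,31} = 0⊕1⊕0⊕1⊕0⊕0⊕0⊕0⊕0⊕1⊕1⊕0⊕1⊕1⊕1 = 1
p2 = XOR of data positions {3,6,7,10,11,14,15,18,19,22,23,26,27,30,31} = 0⊕0⊕0⊕1⊕0⊕0⊕0⊕0⊕0⊕0⊕1⊕0⊕1⊕1⊕1 = 1
p4 = XOR of data positions {5,6,7,12,13,14,15,20,21,22,23,28,29,30,31} = 1⊕0⊕0⊕0⊕0⊕0⊕0⊕1⊕1⊕0⊕1⊕0⊕1⊕1⊕1 = 1
p8 = XOR of data positions {9,10,11,12,13,14,15,24,25,26,27,28,29,30,31} = 1⊕1⊕0⊕0⊕0⊕0⊕0⊕1⊕0⊕0⊕1⊕0⊕1⊕1⊕1 = 1
p16 = XOR of data positions {17,18,19,20,21,22,23,24,25,26,27,28,29,30,31} = 0⊕0⊕0⊕1⊕1⊕0⊕1⊕1⊕0⊕0⊕1⊕0⊕1⊕1⊕1 = 0
Parity bits p1,p2,p4,p8,p16 = 11110

11110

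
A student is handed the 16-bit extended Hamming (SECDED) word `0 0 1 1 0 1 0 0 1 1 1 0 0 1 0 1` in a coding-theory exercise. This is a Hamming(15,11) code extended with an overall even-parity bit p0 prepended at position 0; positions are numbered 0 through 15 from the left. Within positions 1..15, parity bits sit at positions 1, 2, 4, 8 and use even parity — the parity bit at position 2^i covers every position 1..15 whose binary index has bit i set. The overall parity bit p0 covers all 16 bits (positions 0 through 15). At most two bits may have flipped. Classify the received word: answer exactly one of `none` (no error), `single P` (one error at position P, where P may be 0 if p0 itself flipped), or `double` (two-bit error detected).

s1: b1⊕b3⊕b5⊕b7⊕b9⊕b11⊕b13⊕b15 = 0⊕1⊕1⊕0⊕1⊕0⊕1⊕1 = 1
s2: b2⊕b3⊕b6⊕b7⊕b10⊕b11⊕b14⊕b15 = 1⊕1⊕0⊕0⊕1⊕0⊕0⊕1 = 0
s4: b4⊕b5⊕b6⊕b7⊕b12⊕b13⊕b14⊕b15 = 0⊕1⊕0⊕0⊕0⊕1⊕0⊕1 = 1
s8: b8⊕b9⊕b10⊕b11⊕b12⊕b13⊕b14⊕b15 = 1⊕1⊕1⊕0⊕0⊕1⊕0⊕1 = 1
Syndrome (s8...s1) = 1101 → position 13.
Overall parity (XOR of all 16 bits, including p0): 0⊕0⊕1⊕1⊕0⊕1⊕0⊕0⊕1⊕1⊕1⊕0⊕0⊕1⊕0⊕1 = 0
Overall=0, syndrome position=13 → double-bit error detected (uncorrectable).

double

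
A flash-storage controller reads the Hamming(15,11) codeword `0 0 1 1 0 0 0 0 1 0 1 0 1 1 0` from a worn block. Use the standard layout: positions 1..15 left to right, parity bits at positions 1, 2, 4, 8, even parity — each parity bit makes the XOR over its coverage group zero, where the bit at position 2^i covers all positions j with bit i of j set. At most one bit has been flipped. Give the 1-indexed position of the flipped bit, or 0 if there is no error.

6

s1: b1⊕b3⊕b5⊕b7⊕b9⊕b11⊕b13⊕b15 = 0⊕1⊕0⊕0⊕1⊕1⊕1⊕0 = 0
s2: b2⊕b3⊕b6⊕b7⊕b10⊕b11⊕b14⊕b15 = 0⊕1⊕0⊕0⊕0⊕1⊕1⊕0 = 1
s4: b4⊕b5⊕b6⊕b7⊕b12⊕b13⊕b14⊕b15 = 1⊕0⊕0⊕0⊕0⊕1⊕1⊕0 = 1
s8: b8⊕b9⊕b10⊕b11⊕b12⊕b13⊕b14⊕b15 = 0⊕1⊕0⊕1⊕0⊕1⊕1⊕0 = 0
Syndrome (s8...s1) = 0110 → position 6.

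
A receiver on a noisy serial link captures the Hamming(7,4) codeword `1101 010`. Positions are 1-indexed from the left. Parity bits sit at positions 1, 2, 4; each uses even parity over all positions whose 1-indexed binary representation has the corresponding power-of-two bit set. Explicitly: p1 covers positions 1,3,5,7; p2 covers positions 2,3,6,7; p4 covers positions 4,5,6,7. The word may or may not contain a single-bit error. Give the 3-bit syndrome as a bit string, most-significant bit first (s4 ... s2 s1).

001

s1: b1⊕b3⊕b5⊕b7 = 1⊕0⊕0⊕0 = 1
s2: b2⊕b3⊕b6⊕b7 = 1⊕0⊕1⊕0 = 0
s4: b4⊕b5⊕b6⊕b7 = 1⊕0⊕1⊕0 = 0
Syndrome (s4...s1) = 001 → position 1.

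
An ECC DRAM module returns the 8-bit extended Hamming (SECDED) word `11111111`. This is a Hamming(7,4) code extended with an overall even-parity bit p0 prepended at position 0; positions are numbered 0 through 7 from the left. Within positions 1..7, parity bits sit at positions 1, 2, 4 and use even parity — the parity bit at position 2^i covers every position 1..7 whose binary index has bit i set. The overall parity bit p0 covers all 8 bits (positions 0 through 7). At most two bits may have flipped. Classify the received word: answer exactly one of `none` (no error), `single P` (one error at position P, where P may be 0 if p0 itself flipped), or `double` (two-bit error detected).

none

s1: b1⊕b3⊕b5⊕b7 = 1⊕1⊕1⊕1 = 0
s2: b2⊕b3⊕b6⊕b7 = 1⊕1⊕1⊕1 = 0
s4: b4⊕b5⊕b6⊕b7 = 1⊕1⊕1⊕1 = 0
Syndrome (s4...s1) = 000 → position 0 (no error).
Overall parity (XOR of all 8 bits, including p0): 1⊕1⊕1⊕1⊕1⊕1⊕1⊕1 = 0
Overall=0, syndrome position=0 → no error.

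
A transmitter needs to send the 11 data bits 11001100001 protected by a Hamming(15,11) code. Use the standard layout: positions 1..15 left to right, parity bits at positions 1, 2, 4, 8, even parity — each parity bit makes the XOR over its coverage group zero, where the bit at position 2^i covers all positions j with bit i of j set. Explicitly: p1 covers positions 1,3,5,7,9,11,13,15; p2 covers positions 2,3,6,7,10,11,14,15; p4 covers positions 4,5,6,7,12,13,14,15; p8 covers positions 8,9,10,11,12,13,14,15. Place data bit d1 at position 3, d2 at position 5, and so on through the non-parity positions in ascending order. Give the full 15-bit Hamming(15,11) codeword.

Place data bits at non-power-of-two positions: b3=1, b5=1, b6=0, b7=0, b9=1, b10=1, b11=0, b12=0, b13=0, b14=0, b15=1.
p1 = XOR of data positions {3,5,7,9,11,13,15} = 1⊕1⊕0⊕1⊕0⊕0⊕1 = 0
p2 = XOR of data positions {3,6,7,10,11,14,15} = 1⊕0⊕0⊕1⊕0⊕0⊕1 = 1
p4 = XOR of data positions {5,6,7,12,13,14,15} = 1⊕0⊕0⊕0⊕0⊕0⊕1 = 0
p8 = XOR of data positions {9,10,11,12,13,14,15} = 1⊕1⊕0⊕0⊕0⊕0⊕1 = 1
Codeword b1..b15 = 011010011100001

011010011100001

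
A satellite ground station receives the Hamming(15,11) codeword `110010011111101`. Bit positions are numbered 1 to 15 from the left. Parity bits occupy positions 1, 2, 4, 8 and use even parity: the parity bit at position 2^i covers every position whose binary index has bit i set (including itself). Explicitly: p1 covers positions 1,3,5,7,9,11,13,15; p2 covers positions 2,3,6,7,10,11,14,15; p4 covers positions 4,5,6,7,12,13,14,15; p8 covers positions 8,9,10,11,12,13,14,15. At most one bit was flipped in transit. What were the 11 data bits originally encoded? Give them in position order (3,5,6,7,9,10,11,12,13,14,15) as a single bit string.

01001111101

s1: b1⊕b3⊕b5⊕b7⊕b9⊕b11⊕b13⊕b15 = 1⊕0⊕1⊕0⊕1⊕1⊕1⊕1 = 0
s2: b2⊕b3⊕b6⊕b7⊕b10⊕b11⊕b14⊕b15 = 1⊕0⊕0⊕0⊕1⊕1⊕0⊕1 = 0
s4: b4⊕b5⊕b6⊕b7⊕b12⊕b13⊕b14⊕b15 = 0⊕1⊕0⊕0⊕1⊕1⊕0⊕1 = 0
s8: b8⊕b9⊕b10⊕b11⊕b12⊕b13⊕b14⊕b15 = 1⊕1⊕1⊕1⊕1⊕1⊕0⊕1 = 1
Syndrome (s8...s1) = 1000 → position 8.
Flip bit 8: corrected codeword = 110010001111101
Data bits at positions 3,5,6,7,9,10,11,12,13,14,15: 01001111101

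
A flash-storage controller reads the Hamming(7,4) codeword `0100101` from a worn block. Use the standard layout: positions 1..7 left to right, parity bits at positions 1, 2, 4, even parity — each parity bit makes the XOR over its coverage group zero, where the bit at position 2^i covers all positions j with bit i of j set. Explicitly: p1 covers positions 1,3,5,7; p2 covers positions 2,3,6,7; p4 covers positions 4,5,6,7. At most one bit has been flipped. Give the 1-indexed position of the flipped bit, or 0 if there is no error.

0

s1: b1⊕b3⊕b5⊕b7 = 0⊕0⊕1⊕1 = 0
s2: b2⊕b3⊕b6⊕b7 = 1⊕0⊕0⊕1 = 0
s4: b4⊕b5⊕b6⊕b7 = 0⊕1⊕0⊕1 = 0
Syndrome (s4...s1) = 000 → position 0 (no error).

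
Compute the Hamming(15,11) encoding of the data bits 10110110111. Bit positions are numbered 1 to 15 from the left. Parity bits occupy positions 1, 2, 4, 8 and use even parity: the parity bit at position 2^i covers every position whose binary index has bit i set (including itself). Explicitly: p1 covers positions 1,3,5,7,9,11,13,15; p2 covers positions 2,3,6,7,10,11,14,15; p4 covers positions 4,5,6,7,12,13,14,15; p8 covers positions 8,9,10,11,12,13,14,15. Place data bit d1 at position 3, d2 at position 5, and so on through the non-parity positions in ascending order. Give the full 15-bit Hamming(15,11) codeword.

Place data bits at non-power-of-two positions: b3=1, b5=0, b6=1, b7=1, b9=0, b10=1, b11=1, b12=0, b13=1, b14=1, b15=1.
p1 = XOR of data positions {3,5,7,9,11,13,15} = 1⊕0⊕1⊕0⊕1⊕1⊕1 = 1
p2 = XOR of data positions {3,6,7,10,11,14,15} = 1⊕1⊕1⊕1⊕1⊕1⊕1 = 1
p4 = XOR of data positions {5,6,7,12,13,14,15} = 0⊕1⊕1⊕0⊕1⊕1⊕1 = 1
p8 = XOR of data positions {9,10,11,12,13,14,15} = 0⊕1⊕1⊕0⊕1⊕1⊕1 = 1
Codeword b1..b15 = 111101110110111

111101110110111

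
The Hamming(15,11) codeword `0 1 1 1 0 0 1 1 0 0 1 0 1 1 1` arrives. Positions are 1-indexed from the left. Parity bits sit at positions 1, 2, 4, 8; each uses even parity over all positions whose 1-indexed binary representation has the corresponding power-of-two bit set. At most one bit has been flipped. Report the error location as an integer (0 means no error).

13

s1: b1⊕b3⊕b5⊕b7⊕b9⊕b11⊕b13⊕b15 = 0⊕1⊕0⊕1⊕0⊕1⊕1⊕1 = 1
s2: b2⊕b3⊕b6⊕b7⊕b10⊕b11⊕b14⊕b15 = 1⊕1⊕0⊕1⊕0⊕1⊕1⊕1 = 0
s4: b4⊕b5⊕b6⊕b7⊕b12⊕b13⊕b14⊕b15 = 1⊕0⊕0⊕1⊕0⊕1⊕1⊕1 = 1
s8: b8⊕b9⊕b10⊕b11⊕b12⊕b13⊕b14⊕b15 = 1⊕0⊕0⊕1⊕0⊕1⊕1⊕1 = 1
Syndrome (s8...s1) = 1101 → position 13.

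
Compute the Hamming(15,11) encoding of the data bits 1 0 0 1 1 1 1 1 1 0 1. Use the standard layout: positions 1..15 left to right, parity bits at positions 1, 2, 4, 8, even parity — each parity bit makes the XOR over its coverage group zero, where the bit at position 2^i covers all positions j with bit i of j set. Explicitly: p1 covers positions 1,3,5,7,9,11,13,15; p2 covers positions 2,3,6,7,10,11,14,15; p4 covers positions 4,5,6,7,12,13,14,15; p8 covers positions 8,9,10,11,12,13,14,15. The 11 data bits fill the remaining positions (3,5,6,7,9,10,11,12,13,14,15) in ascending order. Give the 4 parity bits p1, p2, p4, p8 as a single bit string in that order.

0100

Place data bits at non-power-of-two positions: b3=1, b5=0, b6=0, b7=1, b9=1, b10=1, b11=1, b12=1, b13=1, b14=0, b15=1.
p1 = XOR of data positions {3,5,7,9,11,13,15} = 1⊕0⊕1⊕1⊕1⊕1⊕1 = 0
p2 = XOR of data positions {3,6,7,10,11,14,15} = 1⊕0⊕1⊕1⊕1⊕0⊕1 = 1
p4 = XOR of data positions {5,6,7,12,13,14,15} = 0⊕0⊕1⊕1⊕1⊕0⊕1 = 0
p8 = XOR of data positions {9,10,11,12,13,14,15} = 1⊕1⊕1⊕1⊕1⊕0⊕1 = 0
Parity bits p1,p2,p4,p8 = 0100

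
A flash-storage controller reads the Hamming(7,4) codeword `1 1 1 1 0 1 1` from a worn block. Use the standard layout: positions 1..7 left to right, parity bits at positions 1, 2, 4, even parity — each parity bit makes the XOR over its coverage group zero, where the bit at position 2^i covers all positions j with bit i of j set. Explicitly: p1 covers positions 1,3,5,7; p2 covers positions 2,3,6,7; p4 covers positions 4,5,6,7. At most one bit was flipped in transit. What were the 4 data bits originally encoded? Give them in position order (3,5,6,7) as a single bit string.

1111

s1: b1⊕b3⊕b5⊕b7 = 1⊕1⊕0⊕1 = 1
s2: b2⊕b3⊕b6⊕b7 = 1⊕1⊕1⊕1 = 0
s4: b4⊕b5⊕b6⊕b7 = 1⊕0⊕1⊕1 = 1
Syndrome (s4...s1) = 101 → position 5.
Flip bit 5: corrected codeword = 1111111
Data bits at positions 3,5,6,7: 1111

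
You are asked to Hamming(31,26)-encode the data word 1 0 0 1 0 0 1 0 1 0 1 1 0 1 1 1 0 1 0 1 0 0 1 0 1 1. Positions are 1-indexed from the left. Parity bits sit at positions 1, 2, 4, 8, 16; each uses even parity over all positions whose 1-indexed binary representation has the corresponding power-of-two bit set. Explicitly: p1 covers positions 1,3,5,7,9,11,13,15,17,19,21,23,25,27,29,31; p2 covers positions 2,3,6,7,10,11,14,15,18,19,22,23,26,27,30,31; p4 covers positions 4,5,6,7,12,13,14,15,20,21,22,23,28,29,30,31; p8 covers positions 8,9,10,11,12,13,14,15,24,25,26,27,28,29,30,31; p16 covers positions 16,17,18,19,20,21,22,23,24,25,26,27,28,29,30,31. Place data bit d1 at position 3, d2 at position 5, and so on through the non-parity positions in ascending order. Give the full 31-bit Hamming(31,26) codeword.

Place data bits at non-power-of-two positions: b3=1, b5=0, b6=0, b7=1, b9=0, b10=0, b11=1, b12=0, b13=1, b14=0, b15=1, b17=1, b18=0, b19=1, b20=1, b21=1, b22=0, b23=1, b24=0, b25=1, b26=0, b27=0, b28=1, b29=0, b30=1, b31=1.
p1 = XOR of data positions {3,5,7,9,11,13,15,17,19,21,23,25,27,29,31} = 1⊕0⊕1⊕0⊕1⊕1⊕1⊕1⊕1⊕1⊕1⊕1⊕0⊕0⊕1 = 1
p2 = XOR of data positions {3,6,7,10,11,14,15,18,19,22,23,26,27,30,31} = 1⊕0⊕1⊕0⊕1⊕0⊕1⊕0⊕1⊕0⊕1⊕0⊕0⊕1⊕1 = 0
p4 = XOR of data positions {5,6,7,12,13,14,15,20,21,22,23,28,29,30,31} = 0⊕0⊕1⊕0⊕1⊕0⊕1⊕1⊕1⊕0⊕1⊕1⊕0⊕1⊕1 = 1
p8 = XOR of data positions {9,10,11,12,13,14,15,24,25,26,27,28,29,30,31} = 0⊕0⊕1⊕0⊕1⊕0⊕1⊕0⊕1⊕0⊕0⊕1⊕0⊕1⊕1 = 1
p16 = XOR of data positions {17,18,19,20,21,22,23,24,25,26,27,28,29,30,31} = 1⊕0⊕1⊕1⊕1⊕0⊕1⊕0⊕1⊕0⊕0⊕1⊕0⊕1⊕1 = 1
Codeword b1..b31 = 1011001100101011101110101001011

1011001100101011101110101001011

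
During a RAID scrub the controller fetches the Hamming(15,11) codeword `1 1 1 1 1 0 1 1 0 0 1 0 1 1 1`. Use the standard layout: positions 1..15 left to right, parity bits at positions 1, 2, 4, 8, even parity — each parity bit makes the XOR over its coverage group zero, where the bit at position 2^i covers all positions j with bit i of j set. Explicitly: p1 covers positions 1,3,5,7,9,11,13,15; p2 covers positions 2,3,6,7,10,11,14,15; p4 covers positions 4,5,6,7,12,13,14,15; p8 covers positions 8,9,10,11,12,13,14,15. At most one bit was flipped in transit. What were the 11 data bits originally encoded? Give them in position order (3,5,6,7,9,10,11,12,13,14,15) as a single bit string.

s1: b1⊕b3⊕b5⊕b7⊕b9⊕b11⊕b13⊕b15 = 1⊕1⊕1⊕1⊕0⊕1⊕1⊕1 = 1
s2: b2⊕b3⊕b6⊕b7⊕b10⊕b11⊕b14⊕b15 = 1⊕1⊕0⊕1⊕0⊕1⊕1⊕1 = 0
s4: b4⊕b5⊕b6⊕b7⊕b12⊕b13⊕b14⊕b15 = 1⊕1⊕0⊕1⊕0⊕1⊕1⊕1 = 0
s8: b8⊕b9⊕b10⊕b11⊕b12⊕b13⊕b14⊕b15 = 1⊕0⊕0⊕1⊕0⊕1⊕1⊕1 = 1
Syndrome (s8...s1) = 1001 → position 9.
Flip bit 9: corrected codeword = 111110111010111
Data bits at positions 3,5,6,7,9,10,11,12,13,14,15: 11011010111

11011010111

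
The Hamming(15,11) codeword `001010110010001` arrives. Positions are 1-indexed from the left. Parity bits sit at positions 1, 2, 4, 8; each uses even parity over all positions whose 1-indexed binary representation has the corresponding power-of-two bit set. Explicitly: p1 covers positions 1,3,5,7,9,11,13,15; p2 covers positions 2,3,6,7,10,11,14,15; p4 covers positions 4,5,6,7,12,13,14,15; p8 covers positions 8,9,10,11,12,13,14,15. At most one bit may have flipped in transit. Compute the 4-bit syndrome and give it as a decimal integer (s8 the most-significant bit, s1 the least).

s1: b1⊕b3⊕b5⊕b7⊕b9⊕b11⊕b13⊕b15 = 0⊕1⊕1⊕1⊕0⊕1⊕0⊕1 = 1
s2: b2⊕b3⊕b6⊕b7⊕b10⊕b11⊕b14⊕b15 = 0⊕1⊕0⊕1⊕0⊕1⊕0⊕1 = 0
s4: b4⊕b5⊕b6⊕b7⊕b12⊕b13⊕b14⊕b15 = 0⊕1⊕0⊕1⊕0⊕0⊕0⊕1 = 1
s8: b8⊕b9⊕b10⊕b11⊕b12⊕b13⊕b14⊕b15 = 1⊕0⊕0⊕1⊕0⊕0⊕0⊕1 = 1
Syndrome (s8...s1) = 1101 → position 13.

13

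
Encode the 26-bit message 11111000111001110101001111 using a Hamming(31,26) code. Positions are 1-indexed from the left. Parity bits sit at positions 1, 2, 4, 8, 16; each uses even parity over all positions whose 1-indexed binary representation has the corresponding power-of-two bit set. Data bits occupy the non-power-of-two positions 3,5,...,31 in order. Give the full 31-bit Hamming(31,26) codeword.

Place data bits at non-power-of-two positions: b3=1, b5=1, b6=1, b7=1, b9=1, b10=0, b11=0, b12=0, b13=1, b14=1, b15=1, b17=0, b18=0, b19=1, b20=1, b21=1, b22=0, b23=1, b24=0, b25=1, b26=0, b27=0, b28=1, b29=1, b30=1, b31=1.
p1 = XOR of data positions {3,5,7,9,11,13,15,17,19,21,23,25,27,29,31} = 1⊕1⊕1⊕1⊕0⊕1⊕1⊕0⊕1⊕1⊕1⊕1⊕0⊕1⊕1 = 0
p2 = XOR of data positions {3,6,7,10,11,14,15,18,19,22,23,26,27,30,31} = 1⊕1⊕1⊕0⊕0⊕1⊕1⊕0⊕1⊕0⊕1⊕0⊕0⊕1⊕1 = 1
p4 = XOR of data positions {5,6,7,12,13,14,15,20,21,22,23,28,29,30,31} = 1⊕1⊕1⊕0⊕1⊕1⊕1⊕1⊕1⊕0⊕1⊕1⊕1⊕1⊕1 = 1
p8 = XOR of data positions {9,10,11,12,13,14,15,24,25,26,27,28,29,30,31} = 1⊕0⊕0⊕0⊕1⊕1⊕1⊕0⊕1⊕0⊕0⊕1⊕1⊕1⊕1 = 1
p16 = XOR of data positions {17,18,19,20,21,22,23,24,25,26,27,28,29,30,31} = 0⊕0⊕1⊕1⊕1⊕0⊕1⊕0⊕1⊕0⊕0⊕1⊕1⊕1⊕1 = 1
Codeword b1..b31 = 0111111110001111001110101001111

0111111110001111001110101001111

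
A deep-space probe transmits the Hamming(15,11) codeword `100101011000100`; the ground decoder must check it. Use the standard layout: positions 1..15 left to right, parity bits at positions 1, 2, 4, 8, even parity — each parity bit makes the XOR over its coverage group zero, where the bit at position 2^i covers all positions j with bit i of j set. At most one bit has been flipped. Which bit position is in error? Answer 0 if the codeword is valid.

s1: b1⊕b3⊕b5⊕b7⊕b9⊕b11⊕b13⊕b15 = 1⊕0⊕0⊕0⊕1⊕0⊕1⊕0 = 1
s2: b2⊕b3⊕b6⊕b7⊕b10⊕b11⊕b14⊕b15 = 0⊕0⊕1⊕0⊕0⊕0⊕0⊕0 = 1
s4: b4⊕b5⊕b6⊕b7⊕b12⊕b13⊕b14⊕b15 = 1⊕0⊕1⊕0⊕0⊕1⊕0⊕0 = 1
s8: b8⊕b9⊕b10⊕b11⊕b12⊕b13⊕b14⊕b15 = 1⊕1⊕0⊕0⊕0⊕1⊕0⊕0 = 1
Syndrome (s8...s1) = 1111 → position 15.

15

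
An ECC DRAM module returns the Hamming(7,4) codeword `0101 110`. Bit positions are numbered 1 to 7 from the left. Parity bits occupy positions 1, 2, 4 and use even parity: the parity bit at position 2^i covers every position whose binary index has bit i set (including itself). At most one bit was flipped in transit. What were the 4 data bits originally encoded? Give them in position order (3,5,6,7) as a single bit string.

0010

s1: b1⊕b3⊕b5⊕b7 = 0⊕0⊕1⊕0 = 1
s2: b2⊕b3⊕b6⊕b7 = 1⊕0⊕1⊕0 = 0
s4: b4⊕b5⊕b6⊕b7 = 1⊕1⊕1⊕0 = 1
Syndrome (s4...s1) = 101 → position 5.
Flip bit 5: corrected codeword = 0101010
Data bits at positions 3,5,6,7: 0010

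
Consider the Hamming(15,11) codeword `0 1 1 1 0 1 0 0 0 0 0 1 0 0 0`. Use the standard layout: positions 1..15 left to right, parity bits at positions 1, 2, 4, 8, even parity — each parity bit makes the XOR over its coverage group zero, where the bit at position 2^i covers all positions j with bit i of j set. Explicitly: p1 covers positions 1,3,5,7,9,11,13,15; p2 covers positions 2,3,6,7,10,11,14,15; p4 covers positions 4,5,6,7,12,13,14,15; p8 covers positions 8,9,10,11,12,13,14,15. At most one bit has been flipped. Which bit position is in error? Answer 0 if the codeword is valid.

s1: b1⊕b3⊕b5⊕b7⊕b9⊕b11⊕b13⊕b15 = 0⊕1⊕0⊕0⊕0⊕0⊕0⊕0 = 1
s2: b2⊕b3⊕b6⊕b7⊕b10⊕b11⊕b14⊕b15 = 1⊕1⊕1⊕0⊕0⊕0⊕0⊕0 = 1
s4: b4⊕b5⊕b6⊕b7⊕b12⊕b13⊕b14⊕b15 = 1⊕0⊕1⊕0⊕1⊕0⊕0⊕0 = 1
s8: b8⊕b9⊕b10⊕b11⊕b12⊕b13⊕b14⊕b15 = 0⊕0⊕0⊕0⊕1⊕0⊕0⊕0 = 1
Syndrome (s8...s1) = 1111 → position 15.

15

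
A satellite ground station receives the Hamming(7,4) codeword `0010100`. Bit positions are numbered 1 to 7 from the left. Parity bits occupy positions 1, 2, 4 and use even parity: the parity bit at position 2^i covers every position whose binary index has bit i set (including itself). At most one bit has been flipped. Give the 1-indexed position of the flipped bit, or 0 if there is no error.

s1: b1⊕b3⊕b5⊕b7 = 0⊕1⊕1⊕0 = 0
s2: b2⊕b3⊕b6⊕b7 = 0⊕1⊕0⊕0 = 1
s4: b4⊕b5⊕b6⊕b7 = 0⊕1⊕0⊕0 = 1
Syndrome (s4...s1) = 110 → position 6.

6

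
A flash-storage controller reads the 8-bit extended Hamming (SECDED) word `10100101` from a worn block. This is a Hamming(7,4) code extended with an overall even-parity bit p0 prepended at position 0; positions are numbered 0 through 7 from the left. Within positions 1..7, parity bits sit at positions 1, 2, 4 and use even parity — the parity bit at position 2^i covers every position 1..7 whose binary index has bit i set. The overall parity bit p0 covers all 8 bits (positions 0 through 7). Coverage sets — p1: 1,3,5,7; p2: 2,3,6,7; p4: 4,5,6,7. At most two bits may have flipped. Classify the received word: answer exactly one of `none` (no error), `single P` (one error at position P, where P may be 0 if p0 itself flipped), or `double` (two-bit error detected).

s1: b1⊕b3⊕b5⊕b7 = 0⊕0⊕1⊕1 = 0
s2: b2⊕b3⊕b6⊕b7 = 1⊕0⊕0⊕1 = 0
s4: b4⊕b5⊕b6⊕b7 = 0⊕1⊕0⊕1 = 0
Syndrome (s4...s1) = 000 → position 0 (no error).
Overall parity (XOR of all 8 bits, including p0): 1⊕0⊕1⊕0⊕0⊕1⊕0⊕1 = 0
Overall=0, syndrome position=0 → no error.

none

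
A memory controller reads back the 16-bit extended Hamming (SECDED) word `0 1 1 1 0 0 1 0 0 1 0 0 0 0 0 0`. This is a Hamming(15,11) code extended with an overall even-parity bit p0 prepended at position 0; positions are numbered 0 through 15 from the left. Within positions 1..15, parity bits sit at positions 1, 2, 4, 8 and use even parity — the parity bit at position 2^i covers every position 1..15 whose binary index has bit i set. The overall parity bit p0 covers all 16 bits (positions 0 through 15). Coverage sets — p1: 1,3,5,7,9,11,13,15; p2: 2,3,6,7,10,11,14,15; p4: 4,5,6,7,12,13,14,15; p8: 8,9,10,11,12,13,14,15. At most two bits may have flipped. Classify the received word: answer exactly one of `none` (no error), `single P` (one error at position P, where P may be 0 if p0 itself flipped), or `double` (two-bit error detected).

single 15

s1: b1⊕b3⊕b5⊕b7⊕b9⊕b11⊕b13⊕b15 = 1⊕1⊕0⊕0⊕1⊕0⊕0⊕0 = 1
s2: b2⊕b3⊕b6⊕b7⊕b10⊕b11⊕b14⊕b15 = 1⊕1⊕1⊕0⊕0⊕0⊕0⊕0 = 1
s4: b4⊕b5⊕b6⊕b7⊕b12⊕b13⊕b14⊕b15 = 0⊕0⊕1⊕0⊕0⊕0⊕0⊕0 = 1
s8: b8⊕b9⊕b10⊕b11⊕b12⊕b13⊕b14⊕b15 = 0⊕1⊕0⊕0⊕0⊕0⊕0⊕0 = 1
Syndrome (s8...s1) = 1111 → position 15.
Overall parity (XOR of all 16 bits, including p0): 0⊕1⊕1⊕1⊕0⊕0⊕1⊕0⊕0⊕1⊕0⊕0⊕0⊕0⊕0⊕0 = 1
Overall=1, syndrome position=15 → single-bit error at position 15.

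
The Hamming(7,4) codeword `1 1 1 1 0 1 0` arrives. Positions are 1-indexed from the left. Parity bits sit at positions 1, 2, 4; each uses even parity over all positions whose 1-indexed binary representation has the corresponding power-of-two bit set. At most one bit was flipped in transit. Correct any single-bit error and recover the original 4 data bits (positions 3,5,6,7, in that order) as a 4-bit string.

1010

s1: b1⊕b3⊕b5⊕b7 = 1⊕1⊕0⊕0 = 0
s2: b2⊕b3⊕b6⊕b7 = 1⊕1⊕1⊕0 = 1
s4: b4⊕b5⊕b6⊕b7 = 1⊕0⊕1⊕0 = 0
Syndrome (s4...s1) = 010 → position 2.
Flip bit 2: corrected codeword = 1011010
Data bits at positions 3,5,6,7: 1010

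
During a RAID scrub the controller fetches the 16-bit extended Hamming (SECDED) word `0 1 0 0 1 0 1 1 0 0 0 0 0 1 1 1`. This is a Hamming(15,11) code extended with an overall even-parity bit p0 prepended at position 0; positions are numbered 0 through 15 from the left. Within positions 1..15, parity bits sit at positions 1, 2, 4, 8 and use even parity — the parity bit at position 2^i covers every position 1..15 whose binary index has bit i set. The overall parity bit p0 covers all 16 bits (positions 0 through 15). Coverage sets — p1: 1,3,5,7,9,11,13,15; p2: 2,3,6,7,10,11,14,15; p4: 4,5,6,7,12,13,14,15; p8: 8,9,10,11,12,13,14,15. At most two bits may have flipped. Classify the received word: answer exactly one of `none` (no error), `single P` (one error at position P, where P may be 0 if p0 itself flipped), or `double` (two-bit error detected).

s1: b1⊕b3⊕b5⊕b7⊕b9⊕b11⊕b13⊕b15 = 1⊕0⊕0⊕1⊕0⊕0⊕1⊕1 = 0
s2: b2⊕b3⊕b6⊕b7⊕b10⊕b11⊕b14⊕b15 = 0⊕0⊕1⊕1⊕0⊕0⊕1⊕1 = 0
s4: b4⊕b5⊕b6⊕b7⊕b12⊕b13⊕b14⊕b15 = 1⊕0⊕1⊕1⊕0⊕1⊕1⊕1 = 0
s8: b8⊕b9⊕b10⊕b11⊕b12⊕b13⊕b14⊕b15 = 0⊕0⊕0⊕0⊕0⊕1⊕1⊕1 = 1
Syndrome (s8...s1) = 1000 → position 8.
Overall parity (XOR of all 16 bits, including p0): 0⊕1⊕0⊕0⊕1⊕0⊕1⊕1⊕0⊕0⊕0⊕0⊕0⊕1⊕1⊕1 = 1
Overall=1, syndrome position=8 → single-bit error at position 8.

single 8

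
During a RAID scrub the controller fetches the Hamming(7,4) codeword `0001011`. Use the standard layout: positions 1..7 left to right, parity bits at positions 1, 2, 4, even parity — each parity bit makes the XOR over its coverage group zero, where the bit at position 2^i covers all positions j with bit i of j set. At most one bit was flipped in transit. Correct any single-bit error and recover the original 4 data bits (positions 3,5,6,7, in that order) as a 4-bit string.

s1: b1⊕b3⊕b5⊕b7 = 0⊕0⊕0⊕1 = 1
s2: b2⊕b3⊕b6⊕b7 = 0⊕0⊕1⊕1 = 0
s4: b4⊕b5⊕b6⊕b7 = 1⊕0⊕1⊕1 = 1
Syndrome (s4...s1) = 101 → position 5.
Flip bit 5: corrected codeword = 0001111
Data bits at positions 3,5,6,7: 0111

0111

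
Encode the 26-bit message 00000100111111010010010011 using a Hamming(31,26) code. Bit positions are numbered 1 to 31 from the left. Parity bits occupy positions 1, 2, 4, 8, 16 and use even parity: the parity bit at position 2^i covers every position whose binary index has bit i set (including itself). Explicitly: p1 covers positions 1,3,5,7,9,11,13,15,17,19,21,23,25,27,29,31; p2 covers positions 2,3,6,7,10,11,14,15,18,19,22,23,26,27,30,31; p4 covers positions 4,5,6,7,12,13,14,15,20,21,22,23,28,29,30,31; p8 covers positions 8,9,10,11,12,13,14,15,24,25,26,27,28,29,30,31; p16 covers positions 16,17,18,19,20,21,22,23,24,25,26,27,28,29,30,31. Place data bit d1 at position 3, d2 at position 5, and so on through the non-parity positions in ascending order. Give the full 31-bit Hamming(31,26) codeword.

1000000001001110111010010010011

Place data bits at non-power-of-two positions: b3=0, b5=0, b6=0, b7=0, b9=0, b10=1, b11=0, b12=0, b13=1, b14=1, b15=1, b17=1, b18=1, b19=1, b20=0, b21=1, b22=0, b23=0, b24=1, b25=0, b26=0, b27=1, b28=0, b29=0, b30=1, b31=1.
p1 = XOR of data positions {3,5,7,9,11,13,15,17,19,21,23,25,27,29,31} = 0⊕0⊕0⊕0⊕0⊕1⊕1⊕1⊕1⊕1⊕0⊕0⊕1⊕0⊕1 = 1
p2 = XOR of data positions {3,6,7,10,11,14,15,18,19,22,23,26,27,30,31} = 0⊕0⊕0⊕1⊕0⊕1⊕1⊕1⊕1⊕0⊕0⊕0⊕1⊕1⊕1 = 0
p4 = XOR of data positions {5,6,7,12,13,14,15,20,21,22,23,28,29,30,31} = 0⊕0⊕0⊕0⊕1⊕1⊕1⊕0⊕1⊕0⊕0⊕0⊕0⊕1⊕1 = 0
p8 = XOR of data positions {9,10,11,12,13,14,15,24,25,26,27,28,29,30,31} = 0⊕1⊕0⊕0⊕1⊕1⊕1⊕1⊕0⊕0⊕1⊕0⊕0⊕1⊕1 = 0
p16 = XOR of data positions {17,18,19,20,21,22,23,24,25,26,27,28,29,30,31} = 1⊕1⊕1⊕0⊕1⊕0⊕0⊕1⊕0⊕0⊕1⊕0⊕0⊕1⊕1 = 0
Codeword b1..b31 = 1000000001001110111010010010011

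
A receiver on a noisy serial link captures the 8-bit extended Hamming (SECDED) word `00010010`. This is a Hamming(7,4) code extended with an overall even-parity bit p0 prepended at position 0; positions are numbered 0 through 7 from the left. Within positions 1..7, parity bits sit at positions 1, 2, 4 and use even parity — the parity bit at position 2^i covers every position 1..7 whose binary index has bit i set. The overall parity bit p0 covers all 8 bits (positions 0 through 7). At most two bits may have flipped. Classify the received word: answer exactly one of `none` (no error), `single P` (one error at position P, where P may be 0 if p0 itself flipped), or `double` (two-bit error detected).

double

s1: b1⊕b3⊕b5⊕b7 = 0⊕1⊕0⊕0 = 1
s2: b2⊕b3⊕b6⊕b7 = 0⊕1⊕1⊕0 = 0
s4: b4⊕b5⊕b6⊕b7 = 0⊕0⊕1⊕0 = 1
Syndrome (s4...s1) = 101 → position 5.
Overall parity (XOR of all 8 bits, including p0): 0⊕0⊕0⊕1⊕0⊕0⊕1⊕0 = 0
Overall=0, syndrome position=5 → double-bit error detected (uncorrectable).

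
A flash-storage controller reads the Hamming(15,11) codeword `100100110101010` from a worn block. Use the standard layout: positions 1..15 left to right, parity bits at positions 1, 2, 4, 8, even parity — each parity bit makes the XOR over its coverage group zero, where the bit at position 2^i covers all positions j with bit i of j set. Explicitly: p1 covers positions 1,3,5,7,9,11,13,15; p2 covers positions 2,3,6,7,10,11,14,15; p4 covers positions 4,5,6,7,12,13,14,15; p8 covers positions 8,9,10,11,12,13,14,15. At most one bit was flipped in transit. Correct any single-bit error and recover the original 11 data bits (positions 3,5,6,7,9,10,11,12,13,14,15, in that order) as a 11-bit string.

s1: b1⊕b3⊕b5⊕b7⊕b9⊕b11⊕b13⊕b15 = 1⊕0⊕0⊕1⊕0⊕0⊕0⊕0 = 0
s2: b2⊕b3⊕b6⊕b7⊕b10⊕b11⊕b14⊕b15 = 0⊕0⊕0⊕1⊕1⊕0⊕1⊕0 = 1
s4: b4⊕b5⊕b6⊕b7⊕b12⊕b13⊕b14⊕b15 = 1⊕0⊕0⊕1⊕1⊕0⊕1⊕0 = 0
s8: b8⊕b9⊕b10⊕b11⊕b12⊕b13⊕b14⊕b15 = 1⊕0⊕1⊕0⊕1⊕0⊕1⊕0 = 0
Syndrome (s8...s1) = 0010 → position 2.
Flip bit 2: corrected codeword = 110100110101010
Data bits at positions 3,5,6,7,9,10,11,12,13,14,15: 00010101010

00010101010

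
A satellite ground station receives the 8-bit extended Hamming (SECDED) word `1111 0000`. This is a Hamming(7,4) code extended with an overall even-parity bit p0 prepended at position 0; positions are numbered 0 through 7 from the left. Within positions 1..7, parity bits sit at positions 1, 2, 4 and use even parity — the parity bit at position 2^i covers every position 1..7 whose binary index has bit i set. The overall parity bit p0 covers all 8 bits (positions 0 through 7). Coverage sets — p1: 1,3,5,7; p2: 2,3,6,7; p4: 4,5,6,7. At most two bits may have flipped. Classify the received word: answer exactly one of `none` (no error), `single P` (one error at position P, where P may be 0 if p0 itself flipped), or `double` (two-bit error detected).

none

s1: b1⊕b3⊕b5⊕b7 = 1⊕1⊕0⊕0 = 0
s2: b2⊕b3⊕b6⊕b7 = 1⊕1⊕0⊕0 = 0
s4: b4⊕b5⊕b6⊕b7 = 0⊕0⊕0⊕0 = 0
Syndrome (s4...s1) = 000 → position 0 (no error).
Overall parity (XOR of all 8 bits, including p0): 1⊕1⊕1⊕1⊕0⊕0⊕0⊕0 = 0
Overall=0, syndrome position=0 → no error.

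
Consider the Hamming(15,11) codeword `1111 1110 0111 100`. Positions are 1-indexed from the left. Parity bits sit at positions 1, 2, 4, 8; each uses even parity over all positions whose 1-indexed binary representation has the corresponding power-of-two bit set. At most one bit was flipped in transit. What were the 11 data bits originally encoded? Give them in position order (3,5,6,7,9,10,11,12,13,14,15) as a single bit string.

11110111100

s1: b1⊕b3⊕b5⊕b7⊕b9⊕b11⊕b13⊕b15 = 1⊕1⊕1⊕1⊕0⊕1⊕1⊕0 = 0
s2: b2⊕b3⊕b6⊕b7⊕b10⊕b11⊕b14⊕b15 = 1⊕1⊕1⊕1⊕1⊕1⊕0⊕0 = 0
s4: b4⊕b5⊕b6⊕b7⊕b12⊕b13⊕b14⊕b15 = 1⊕1⊕1⊕1⊕1⊕1⊕0⊕0 = 0
s8: b8⊕b9⊕b10⊕b11⊕b12⊕b13⊕b14⊕b15 = 0⊕0⊕1⊕1⊕1⊕1⊕0⊕0 = 0
Syndrome (s8...s1) = 0000 → position 0 (no error).
No correction needed.
Data bits at positions 3,5,6,7,9,10,11,12,13,14,15: 11110111100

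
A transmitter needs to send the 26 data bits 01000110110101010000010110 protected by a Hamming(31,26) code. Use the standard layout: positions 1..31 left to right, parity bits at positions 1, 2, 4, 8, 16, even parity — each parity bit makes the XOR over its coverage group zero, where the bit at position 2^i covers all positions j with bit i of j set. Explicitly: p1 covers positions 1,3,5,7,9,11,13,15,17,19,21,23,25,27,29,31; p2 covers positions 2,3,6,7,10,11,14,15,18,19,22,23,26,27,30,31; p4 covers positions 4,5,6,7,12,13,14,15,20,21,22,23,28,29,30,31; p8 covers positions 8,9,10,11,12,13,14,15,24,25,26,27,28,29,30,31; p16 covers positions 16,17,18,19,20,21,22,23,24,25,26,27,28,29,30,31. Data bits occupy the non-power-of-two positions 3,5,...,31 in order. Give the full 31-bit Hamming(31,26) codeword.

0000100101101100101010000010110

Place data bits at non-power-of-two positions: b3=0, b5=1, b6=0, b7=0, b9=0, b10=1, b11=1, b12=0, b13=1, b14=1, b15=0, b17=1, b18=0, b19=1, b20=0, b21=1, b22=0, b23=0, b24=0, b25=0, b26=0, b27=1, b28=0, b29=1, b30=1, b31=0.
p1 = XOR of data positions {3,5,7,9,11,13,15,17,19,21,23,25,27,29,31} = 0⊕1⊕0⊕0⊕1⊕1⊕0⊕1⊕1⊕1⊕0⊕0⊕1⊕1⊕0 = 0
p2 = XOR of data positions {3,6,7,10,11,14,15,18,19,22,23,26,27,30,31} = 0⊕0⊕0⊕1⊕1⊕1⊕0⊕0⊕1⊕0⊕0⊕0⊕1⊕1⊕0 = 0
p4 = XOR of data positions {5,6,7,12,13,14,15,20,21,22,23,28,29,30,31} = 1⊕0⊕0⊕0⊕1⊕1⊕0⊕0⊕1⊕0⊕0⊕0⊕1⊕1⊕0 = 0
p8 = XOR of data positions {9,10,11,12,13,14,15,24,25,26,27,28,29,30,31} = 0⊕1⊕1⊕0⊕1⊕1⊕0⊕0⊕0⊕0⊕1⊕0⊕1⊕1⊕0 = 1
p16 = XOR of data positions {17,18,19,20,21,22,23,24,25,26,27,28,29,30,31} = 1⊕0⊕1⊕0⊕1⊕0⊕0⊕0⊕0⊕0⊕1⊕0⊕1⊕1⊕0 = 0
Codeword b1..b31 = 0000100101101100101010000010110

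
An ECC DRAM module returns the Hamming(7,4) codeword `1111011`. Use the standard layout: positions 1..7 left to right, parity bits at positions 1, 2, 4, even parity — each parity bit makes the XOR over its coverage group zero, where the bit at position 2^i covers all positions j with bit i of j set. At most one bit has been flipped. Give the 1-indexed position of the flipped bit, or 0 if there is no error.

5

s1: b1⊕b3⊕b5⊕b7 = 1⊕1⊕0⊕1 = 1
s2: b2⊕b3⊕b6⊕b7 = 1⊕1⊕1⊕1 = 0
s4: b4⊕b5⊕b6⊕b7 = 1⊕0⊕1⊕1 = 1
Syndrome (s4...s1) = 101 → position 5.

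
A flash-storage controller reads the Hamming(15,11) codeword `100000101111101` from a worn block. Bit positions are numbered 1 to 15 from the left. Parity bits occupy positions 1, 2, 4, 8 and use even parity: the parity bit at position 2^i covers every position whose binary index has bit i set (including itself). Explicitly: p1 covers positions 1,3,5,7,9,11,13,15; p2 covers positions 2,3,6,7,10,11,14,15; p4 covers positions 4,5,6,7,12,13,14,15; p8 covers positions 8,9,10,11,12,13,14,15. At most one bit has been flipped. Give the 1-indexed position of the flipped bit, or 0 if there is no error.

0

s1: b1⊕b3⊕b5⊕b7⊕b9⊕b11⊕b13⊕b15 = 1⊕0⊕0⊕1⊕1⊕1⊕1⊕1 = 0
s2: b2⊕b3⊕b6⊕b7⊕b10⊕b11⊕b14⊕b15 = 0⊕0⊕0⊕1⊕1⊕1⊕0⊕1 = 0
s4: b4⊕b5⊕b6⊕b7⊕b12⊕b13⊕b14⊕b15 = 0⊕0⊕0⊕1⊕1⊕1⊕0⊕1 = 0
s8: b8⊕b9⊕b10⊕b11⊕b12⊕b13⊕b14⊕b15 = 0⊕1⊕1⊕1⊕1⊕1⊕0⊕1 = 0
Syndrome (s8...s1) = 0000 → position 0 (no error).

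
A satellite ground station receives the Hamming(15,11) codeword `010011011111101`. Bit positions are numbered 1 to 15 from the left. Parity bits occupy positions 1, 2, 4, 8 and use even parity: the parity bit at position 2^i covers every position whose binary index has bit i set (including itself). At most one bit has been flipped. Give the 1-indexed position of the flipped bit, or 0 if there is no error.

15

s1: b1⊕b3⊕b5⊕b7⊕b9⊕b11⊕b13⊕b15 = 0⊕0⊕1⊕0⊕1⊕1⊕1⊕1 = 1
s2: b2⊕b3⊕b6⊕b7⊕b10⊕b11⊕b14⊕b15 = 1⊕0⊕1⊕0⊕1⊕1⊕0⊕1 = 1
s4: b4⊕b5⊕b6⊕b7⊕b12⊕b13⊕b14⊕b15 = 0⊕1⊕1⊕0⊕1⊕1⊕0⊕1 = 1
s8: b8⊕b9⊕b10⊕b11⊕b12⊕b13⊕b14⊕b15 = 1⊕1⊕1⊕1⊕1⊕1⊕0⊕1 = 1
Syndrome (s8...s1) = 1111 → position 15.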